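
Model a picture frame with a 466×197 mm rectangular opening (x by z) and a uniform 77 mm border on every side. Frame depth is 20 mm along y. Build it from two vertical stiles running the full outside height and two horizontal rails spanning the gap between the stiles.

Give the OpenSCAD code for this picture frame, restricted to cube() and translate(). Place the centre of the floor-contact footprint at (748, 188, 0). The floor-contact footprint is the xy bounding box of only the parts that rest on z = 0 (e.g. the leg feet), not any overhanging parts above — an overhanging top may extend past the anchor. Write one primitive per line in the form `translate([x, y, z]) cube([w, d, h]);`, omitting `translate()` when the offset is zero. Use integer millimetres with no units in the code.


translate([438, 178, 0]) cube([77, 20, 351]);
translate([981, 178, 0]) cube([77, 20, 351]);
translate([515, 178, 0]) cube([466, 20, 77]);
translate([515, 178, 274]) cube([466, 20, 77]);


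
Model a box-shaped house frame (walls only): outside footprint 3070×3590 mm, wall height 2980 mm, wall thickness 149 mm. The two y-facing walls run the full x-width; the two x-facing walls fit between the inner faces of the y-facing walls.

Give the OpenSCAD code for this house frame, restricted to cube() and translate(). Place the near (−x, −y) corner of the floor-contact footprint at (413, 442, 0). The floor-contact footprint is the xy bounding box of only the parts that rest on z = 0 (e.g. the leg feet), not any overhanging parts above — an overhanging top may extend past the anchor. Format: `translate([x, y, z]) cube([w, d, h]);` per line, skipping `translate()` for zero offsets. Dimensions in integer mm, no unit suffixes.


translate([413, 442, 0]) cube([3070, 149, 2980]);
translate([413, 3883, 0]) cube([3070, 149, 2980]);
translate([413, 591, 0]) cube([149, 3292, 2980]);
translate([3334, 591, 0]) cube([149, 3292, 2980]);


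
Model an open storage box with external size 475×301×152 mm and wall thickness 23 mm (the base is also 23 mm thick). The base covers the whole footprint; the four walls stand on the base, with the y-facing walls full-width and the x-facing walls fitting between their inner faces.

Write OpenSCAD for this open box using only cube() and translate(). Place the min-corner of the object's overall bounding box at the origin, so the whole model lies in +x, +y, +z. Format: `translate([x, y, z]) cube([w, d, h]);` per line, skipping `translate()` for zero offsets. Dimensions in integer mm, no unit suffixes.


cube([475, 301, 23]);
translate([0, 0, 23]) cube([475, 23, 129]);
translate([0, 278, 23]) cube([475, 23, 129]);
translate([0, 23, 23]) cube([23, 255, 129]);
translate([452, 23, 23]) cube([23, 255, 129]);


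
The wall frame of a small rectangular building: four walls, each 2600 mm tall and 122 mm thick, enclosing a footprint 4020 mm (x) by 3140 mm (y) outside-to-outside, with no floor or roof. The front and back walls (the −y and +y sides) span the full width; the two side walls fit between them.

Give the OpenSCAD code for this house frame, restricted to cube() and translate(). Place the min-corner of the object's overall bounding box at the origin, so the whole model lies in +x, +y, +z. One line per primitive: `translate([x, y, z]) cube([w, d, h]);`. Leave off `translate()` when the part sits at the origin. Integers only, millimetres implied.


cube([4020, 122, 2600]);
translate([0, 3018, 0]) cube([4020, 122, 2600]);
translate([0, 122, 0]) cube([122, 2896, 2600]);
translate([3898, 122, 0]) cube([122, 2896, 2600]);


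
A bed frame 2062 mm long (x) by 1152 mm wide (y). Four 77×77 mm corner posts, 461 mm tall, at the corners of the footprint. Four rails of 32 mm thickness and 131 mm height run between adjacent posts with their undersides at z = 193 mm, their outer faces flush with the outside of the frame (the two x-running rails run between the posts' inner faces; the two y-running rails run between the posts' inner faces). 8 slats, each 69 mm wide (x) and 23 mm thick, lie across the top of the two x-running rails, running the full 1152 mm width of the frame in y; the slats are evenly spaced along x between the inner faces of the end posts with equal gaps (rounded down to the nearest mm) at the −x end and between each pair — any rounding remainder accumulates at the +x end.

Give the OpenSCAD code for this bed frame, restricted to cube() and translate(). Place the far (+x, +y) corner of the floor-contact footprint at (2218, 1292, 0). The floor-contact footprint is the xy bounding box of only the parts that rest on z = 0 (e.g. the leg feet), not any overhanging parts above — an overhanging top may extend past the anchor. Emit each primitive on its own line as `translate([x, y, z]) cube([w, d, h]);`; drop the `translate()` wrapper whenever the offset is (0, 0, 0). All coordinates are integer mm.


// slat z = rail_z + rail_h = 193 + 131 = 324
// slat gap = ⌊(1908 − 8·69) / 9⌋ = 150
translate([156, 140, 0]) cube([77, 77, 461]);
translate([156, 1215, 0]) cube([77, 77, 461]);
translate([2141, 140, 0]) cube([77, 77, 461]);
translate([2141, 1215, 0]) cube([77, 77, 461]);
translate([233, 140, 193]) cube([1908, 32, 131]);
translate([233, 1260, 193]) cube([1908, 32, 131]);
translate([156, 217, 193]) cube([32, 998, 131]);
translate([2186, 217, 193]) cube([32, 998, 131]);
translate([383, 140, 324]) cube([69, 1152, 23]);
translate([602, 140, 324]) cube([69, 1152, 23]);
translate([821, 140, 324]) cube([69, 1152, 23]);
translate([1040, 140, 324]) cube([69, 1152, 23]);
translate([1259, 140, 324]) cube([69, 1152, 23]);
translate([1478, 140, 324]) cube([69, 1152, 23]);
translate([1697, 140, 324]) cube([69, 1152, 23]);
translate([1916, 140, 324]) cube([69, 1152, 23]);


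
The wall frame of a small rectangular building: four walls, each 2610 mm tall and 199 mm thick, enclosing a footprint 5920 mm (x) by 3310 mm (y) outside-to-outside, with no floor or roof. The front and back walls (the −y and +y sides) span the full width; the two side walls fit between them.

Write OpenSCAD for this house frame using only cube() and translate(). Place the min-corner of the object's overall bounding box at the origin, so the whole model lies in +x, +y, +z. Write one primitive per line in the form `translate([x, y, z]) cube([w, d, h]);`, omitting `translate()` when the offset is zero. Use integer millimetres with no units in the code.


cube([5920, 199, 2610]);
translate([0, 3111, 0]) cube([5920, 199, 2610]);
translate([0, 199, 0]) cube([199, 2912, 2610]);
translate([5721, 199, 0]) cube([199, 2912, 2610]);


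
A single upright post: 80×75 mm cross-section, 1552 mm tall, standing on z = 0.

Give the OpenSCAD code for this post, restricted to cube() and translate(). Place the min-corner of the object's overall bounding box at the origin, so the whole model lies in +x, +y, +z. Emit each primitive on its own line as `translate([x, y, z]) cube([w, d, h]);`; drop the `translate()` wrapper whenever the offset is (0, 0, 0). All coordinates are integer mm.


cube([80, 75, 1552]);


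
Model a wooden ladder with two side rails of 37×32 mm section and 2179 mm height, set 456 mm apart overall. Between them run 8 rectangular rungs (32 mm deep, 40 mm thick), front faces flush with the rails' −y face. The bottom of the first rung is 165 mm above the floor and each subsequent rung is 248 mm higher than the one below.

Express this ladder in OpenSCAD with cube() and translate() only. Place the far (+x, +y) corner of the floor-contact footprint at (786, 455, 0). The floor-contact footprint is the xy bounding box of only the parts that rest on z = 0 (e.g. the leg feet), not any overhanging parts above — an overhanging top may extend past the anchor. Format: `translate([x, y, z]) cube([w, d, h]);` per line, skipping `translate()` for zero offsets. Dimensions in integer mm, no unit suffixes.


translate([330, 423, 0]) cube([37, 32, 2179]);
translate([749, 423, 0]) cube([37, 32, 2179]);
translate([367, 423, 165]) cube([382, 32, 40]);
translate([367, 423, 413]) cube([382, 32, 40]);
translate([367, 423, 661]) cube([382, 32, 40]);
translate([367, 423, 909]) cube([382, 32, 40]);
translate([367, 423, 1157]) cube([382, 32, 40]);
translate([367, 423, 1405]) cube([382, 32, 40]);
translate([367, 423, 1653]) cube([382, 32, 40]);
translate([367, 423, 1901]) cube([382, 32, 40]);


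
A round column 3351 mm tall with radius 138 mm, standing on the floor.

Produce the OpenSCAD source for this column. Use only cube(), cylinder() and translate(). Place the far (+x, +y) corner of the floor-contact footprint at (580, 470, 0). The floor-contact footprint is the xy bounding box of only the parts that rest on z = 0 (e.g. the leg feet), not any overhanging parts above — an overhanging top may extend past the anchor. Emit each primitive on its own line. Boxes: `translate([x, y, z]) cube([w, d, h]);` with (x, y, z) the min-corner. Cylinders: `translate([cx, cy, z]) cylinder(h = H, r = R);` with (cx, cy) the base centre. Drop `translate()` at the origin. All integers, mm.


translate([442, 332, 0]) cylinder(h = 3351, r = 138);


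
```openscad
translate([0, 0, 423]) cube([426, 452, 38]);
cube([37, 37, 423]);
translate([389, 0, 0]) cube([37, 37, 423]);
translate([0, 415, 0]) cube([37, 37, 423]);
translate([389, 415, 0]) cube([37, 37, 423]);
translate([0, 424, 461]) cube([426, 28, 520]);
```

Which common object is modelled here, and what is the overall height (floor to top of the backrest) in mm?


A chair. The overall height is 981 mm.

A slab on four corner posts with a tall panel at the back — a chair. The seat slab sits at z = 423 with thickness 38, and the 520 mm backrest starts at the seat top, so the overall height is 423 + 38 + 520 = 981 mm.


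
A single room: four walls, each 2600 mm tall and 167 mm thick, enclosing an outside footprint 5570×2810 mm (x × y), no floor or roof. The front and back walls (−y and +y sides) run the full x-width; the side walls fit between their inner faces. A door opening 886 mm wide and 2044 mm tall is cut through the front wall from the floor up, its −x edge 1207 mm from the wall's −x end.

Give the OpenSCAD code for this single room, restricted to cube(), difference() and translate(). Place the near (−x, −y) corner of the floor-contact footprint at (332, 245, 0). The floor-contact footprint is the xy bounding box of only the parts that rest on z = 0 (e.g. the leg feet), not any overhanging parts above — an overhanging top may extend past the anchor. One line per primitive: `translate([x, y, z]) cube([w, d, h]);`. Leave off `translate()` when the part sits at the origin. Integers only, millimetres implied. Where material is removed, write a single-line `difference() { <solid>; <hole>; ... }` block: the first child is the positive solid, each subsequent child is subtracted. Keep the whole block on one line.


difference() { translate([332, 245, 0]) cube([5570, 167, 2600]); translate([1539, 245, 0]) cube([886, 167, 2044]); }
translate([332, 2888, 0]) cube([5570, 167, 2600]);
translate([332, 412, 0]) cube([167, 2476, 2600]);
translate([5735, 412, 0]) cube([167, 2476, 2600]);


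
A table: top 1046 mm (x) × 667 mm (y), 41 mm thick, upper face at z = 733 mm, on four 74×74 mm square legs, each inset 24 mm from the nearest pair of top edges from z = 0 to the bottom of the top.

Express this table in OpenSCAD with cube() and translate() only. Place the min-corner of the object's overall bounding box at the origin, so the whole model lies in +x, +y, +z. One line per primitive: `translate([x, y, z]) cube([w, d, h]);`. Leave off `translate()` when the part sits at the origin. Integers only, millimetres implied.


translate([0, 0, 692]) cube([1046, 667, 41]);
translate([24, 24, 0]) cube([74, 74, 692]);
translate([948, 24, 0]) cube([74, 74, 692]);
translate([24, 569, 0]) cube([74, 74, 692]);
translate([948, 569, 0]) cube([74, 74, 692]);


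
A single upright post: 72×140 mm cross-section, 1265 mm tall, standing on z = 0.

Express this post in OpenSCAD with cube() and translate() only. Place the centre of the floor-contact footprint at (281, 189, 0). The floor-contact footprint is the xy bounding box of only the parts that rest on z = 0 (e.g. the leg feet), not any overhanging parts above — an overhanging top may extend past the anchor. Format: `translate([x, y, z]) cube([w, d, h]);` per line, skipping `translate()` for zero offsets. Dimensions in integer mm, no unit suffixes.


translate([245, 119, 0]) cube([72, 140, 1265]);


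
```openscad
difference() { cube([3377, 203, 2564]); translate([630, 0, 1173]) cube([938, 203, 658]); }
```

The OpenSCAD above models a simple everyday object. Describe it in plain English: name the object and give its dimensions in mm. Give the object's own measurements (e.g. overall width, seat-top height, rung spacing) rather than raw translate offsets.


A wall 3377 mm long (x), 203 mm thick (y), 2564 mm tall, with a rectangular window opening cut through it. The opening is 938 mm wide and 658 mm tall; its sill is at z = 1173 mm and its near (−x) edge is 630 mm from the wall's −x end. The opening passes through the full wall thickness.


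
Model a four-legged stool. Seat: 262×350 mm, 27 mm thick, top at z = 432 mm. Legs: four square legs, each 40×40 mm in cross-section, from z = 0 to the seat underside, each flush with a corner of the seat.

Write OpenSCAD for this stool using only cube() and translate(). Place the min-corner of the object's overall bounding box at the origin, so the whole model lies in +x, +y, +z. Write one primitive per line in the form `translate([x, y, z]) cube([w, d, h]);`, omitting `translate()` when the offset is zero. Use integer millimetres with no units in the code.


translate([0, 0, 405]) cube([262, 350, 27]);
cube([40, 40, 405]);
translate([222, 0, 0]) cube([40, 40, 405]);
translate([0, 310, 0]) cube([40, 40, 405]);
translate([222, 310, 0]) cube([40, 40, 405]);


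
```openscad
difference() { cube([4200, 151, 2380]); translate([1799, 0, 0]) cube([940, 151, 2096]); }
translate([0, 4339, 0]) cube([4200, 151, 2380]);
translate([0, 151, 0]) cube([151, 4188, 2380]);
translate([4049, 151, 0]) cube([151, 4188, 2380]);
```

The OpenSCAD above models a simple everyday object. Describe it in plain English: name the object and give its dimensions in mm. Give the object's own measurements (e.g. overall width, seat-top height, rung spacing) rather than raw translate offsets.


A single room: four walls, each 2380 mm tall and 151 mm thick, enclosing an outside footprint 4200×4490 mm (x × y), no floor or roof. The front and back walls (−y and +y sides) run the full x-width; the side walls fit between their inner faces. A door opening 940 mm wide and 2096 mm tall is cut through the front wall from the floor up, its −x edge 1799 mm from the wall's −x end.


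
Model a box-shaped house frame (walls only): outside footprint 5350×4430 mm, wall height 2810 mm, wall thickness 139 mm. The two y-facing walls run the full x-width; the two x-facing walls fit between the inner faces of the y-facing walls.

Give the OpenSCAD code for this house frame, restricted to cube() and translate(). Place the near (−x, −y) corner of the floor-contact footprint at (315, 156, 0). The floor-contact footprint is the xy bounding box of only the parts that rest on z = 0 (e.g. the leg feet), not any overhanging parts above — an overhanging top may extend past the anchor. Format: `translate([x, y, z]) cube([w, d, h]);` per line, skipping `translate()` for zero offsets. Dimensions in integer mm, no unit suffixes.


translate([315, 156, 0]) cube([5350, 139, 2810]);
translate([315, 4447, 0]) cube([5350, 139, 2810]);
translate([315, 295, 0]) cube([139, 4152, 2810]);
translate([5526, 295, 0]) cube([139, 4152, 2810]);


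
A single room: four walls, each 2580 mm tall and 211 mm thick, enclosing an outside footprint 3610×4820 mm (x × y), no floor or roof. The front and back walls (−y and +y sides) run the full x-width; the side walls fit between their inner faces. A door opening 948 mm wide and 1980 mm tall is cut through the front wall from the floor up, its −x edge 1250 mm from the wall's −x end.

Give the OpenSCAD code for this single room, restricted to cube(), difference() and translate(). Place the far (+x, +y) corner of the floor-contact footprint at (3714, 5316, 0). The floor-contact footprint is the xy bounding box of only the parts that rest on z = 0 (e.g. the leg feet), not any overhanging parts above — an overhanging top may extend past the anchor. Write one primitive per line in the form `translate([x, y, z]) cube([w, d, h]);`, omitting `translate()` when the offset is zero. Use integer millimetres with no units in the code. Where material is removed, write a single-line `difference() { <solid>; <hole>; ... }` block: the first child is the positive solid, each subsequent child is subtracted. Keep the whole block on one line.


difference() { translate([104, 496, 0]) cube([3610, 211, 2580]); translate([1354, 496, 0]) cube([948, 211, 1980]); }
translate([104, 5105, 0]) cube([3610, 211, 2580]);
translate([104, 707, 0]) cube([211, 4398, 2580]);
translate([3503, 707, 0]) cube([211, 4398, 2580]);


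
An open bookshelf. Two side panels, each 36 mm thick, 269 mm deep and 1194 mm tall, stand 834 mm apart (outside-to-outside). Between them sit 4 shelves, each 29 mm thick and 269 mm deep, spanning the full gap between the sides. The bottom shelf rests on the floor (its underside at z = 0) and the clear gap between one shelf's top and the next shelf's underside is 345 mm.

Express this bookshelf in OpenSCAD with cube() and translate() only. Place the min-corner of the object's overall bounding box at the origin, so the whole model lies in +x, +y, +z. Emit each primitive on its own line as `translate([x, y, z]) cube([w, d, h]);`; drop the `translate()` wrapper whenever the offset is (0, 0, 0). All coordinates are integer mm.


cube([36, 269, 1194]);
translate([798, 0, 0]) cube([36, 269, 1194]);
translate([36, 0, 0]) cube([762, 269, 29]);
translate([36, 0, 374]) cube([762, 269, 29]);
translate([36, 0, 748]) cube([762, 269, 29]);
translate([36, 0, 1122]) cube([762, 269, 29]);


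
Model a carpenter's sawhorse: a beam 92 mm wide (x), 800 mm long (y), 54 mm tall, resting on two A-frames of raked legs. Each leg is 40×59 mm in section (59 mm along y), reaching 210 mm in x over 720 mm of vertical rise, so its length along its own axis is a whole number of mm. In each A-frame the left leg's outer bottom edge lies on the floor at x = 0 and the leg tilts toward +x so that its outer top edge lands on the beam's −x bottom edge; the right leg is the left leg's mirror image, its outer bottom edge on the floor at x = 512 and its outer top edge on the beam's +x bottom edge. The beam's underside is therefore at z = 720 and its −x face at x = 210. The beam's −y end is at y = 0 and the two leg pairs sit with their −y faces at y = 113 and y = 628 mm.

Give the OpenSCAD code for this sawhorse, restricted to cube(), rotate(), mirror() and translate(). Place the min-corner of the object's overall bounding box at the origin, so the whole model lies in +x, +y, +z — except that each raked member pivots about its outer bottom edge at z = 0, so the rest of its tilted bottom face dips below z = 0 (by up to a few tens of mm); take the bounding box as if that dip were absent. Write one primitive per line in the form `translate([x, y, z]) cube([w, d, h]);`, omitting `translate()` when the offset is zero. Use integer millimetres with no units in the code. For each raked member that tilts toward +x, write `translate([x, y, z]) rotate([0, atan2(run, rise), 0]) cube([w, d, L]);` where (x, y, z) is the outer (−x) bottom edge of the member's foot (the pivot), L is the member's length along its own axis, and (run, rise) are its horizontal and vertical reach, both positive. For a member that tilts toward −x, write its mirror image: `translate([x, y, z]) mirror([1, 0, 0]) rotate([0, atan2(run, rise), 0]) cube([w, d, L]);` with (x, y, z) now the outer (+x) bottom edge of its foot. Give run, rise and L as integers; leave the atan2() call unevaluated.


// leg length = √(210² + 720²) = 750
// right-leg outer foot x = 2·210 + 92 = 512
// beam min-corner = (210, 0, 720)
translate([210, 0, 720]) cube([92, 800, 54]);
translate([0, 113, 0]) rotate([0, atan2(210, 720), 0]) cube([40, 59, 750]);
translate([512, 113, 0]) mirror([1, 0, 0]) rotate([0, atan2(210, 720), 0]) cube([40, 59, 750]);
translate([0, 628, 0]) rotate([0, atan2(210, 720), 0]) cube([40, 59, 750]);
translate([512, 628, 0]) mirror([1, 0, 0]) rotate([0, atan2(210, 720), 0]) cube([40, 59, 750]);


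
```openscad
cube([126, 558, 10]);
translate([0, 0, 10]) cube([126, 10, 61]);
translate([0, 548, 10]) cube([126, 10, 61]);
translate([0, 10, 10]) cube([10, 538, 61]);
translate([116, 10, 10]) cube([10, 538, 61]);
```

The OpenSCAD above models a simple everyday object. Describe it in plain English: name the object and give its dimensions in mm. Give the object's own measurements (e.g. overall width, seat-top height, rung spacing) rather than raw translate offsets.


An open-topped rectangular box: outside dimensions 126×558×71 mm, with a uniform wall and base thickness of 10 mm. The base is a full 126×558 slab on the floor; four walls sit on top of the base. The front and back walls (the −y and +y sides) span the full width; the two side walls fit between them.


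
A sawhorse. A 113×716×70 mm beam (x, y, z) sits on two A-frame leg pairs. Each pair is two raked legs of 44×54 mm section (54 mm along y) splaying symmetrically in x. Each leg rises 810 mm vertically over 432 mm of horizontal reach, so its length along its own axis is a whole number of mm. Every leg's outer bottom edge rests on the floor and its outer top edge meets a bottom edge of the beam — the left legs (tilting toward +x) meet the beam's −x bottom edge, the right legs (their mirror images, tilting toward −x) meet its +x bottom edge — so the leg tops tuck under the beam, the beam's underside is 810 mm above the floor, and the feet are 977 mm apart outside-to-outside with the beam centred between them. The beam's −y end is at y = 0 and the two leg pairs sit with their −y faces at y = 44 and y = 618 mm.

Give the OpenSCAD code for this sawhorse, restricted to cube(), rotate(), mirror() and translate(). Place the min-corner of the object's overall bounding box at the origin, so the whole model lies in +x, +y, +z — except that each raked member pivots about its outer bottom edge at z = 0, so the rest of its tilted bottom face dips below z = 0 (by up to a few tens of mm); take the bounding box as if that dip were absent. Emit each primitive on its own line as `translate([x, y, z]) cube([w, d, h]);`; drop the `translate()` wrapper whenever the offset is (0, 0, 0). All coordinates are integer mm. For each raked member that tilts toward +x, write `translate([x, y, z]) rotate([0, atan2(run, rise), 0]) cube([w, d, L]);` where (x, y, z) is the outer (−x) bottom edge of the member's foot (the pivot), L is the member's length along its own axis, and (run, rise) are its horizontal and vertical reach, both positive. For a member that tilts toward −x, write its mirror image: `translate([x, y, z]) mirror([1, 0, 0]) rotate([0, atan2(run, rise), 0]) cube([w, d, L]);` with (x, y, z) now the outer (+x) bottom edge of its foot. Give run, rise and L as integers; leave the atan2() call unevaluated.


translate([432, 0, 810]) cube([113, 716, 70]);
translate([0, 44, 0]) rotate([0, atan2(432, 810), 0]) cube([44, 54, 918]);
translate([977, 44, 0]) mirror([1, 0, 0]) rotate([0, atan2(432, 810), 0]) cube([44, 54, 918]);
translate([0, 618, 0]) rotate([0, atan2(432, 810), 0]) cube([44, 54, 918]);
translate([977, 618, 0]) mirror([1, 0, 0]) rotate([0, atan2(432, 810), 0]) cube([44, 54, 918]);


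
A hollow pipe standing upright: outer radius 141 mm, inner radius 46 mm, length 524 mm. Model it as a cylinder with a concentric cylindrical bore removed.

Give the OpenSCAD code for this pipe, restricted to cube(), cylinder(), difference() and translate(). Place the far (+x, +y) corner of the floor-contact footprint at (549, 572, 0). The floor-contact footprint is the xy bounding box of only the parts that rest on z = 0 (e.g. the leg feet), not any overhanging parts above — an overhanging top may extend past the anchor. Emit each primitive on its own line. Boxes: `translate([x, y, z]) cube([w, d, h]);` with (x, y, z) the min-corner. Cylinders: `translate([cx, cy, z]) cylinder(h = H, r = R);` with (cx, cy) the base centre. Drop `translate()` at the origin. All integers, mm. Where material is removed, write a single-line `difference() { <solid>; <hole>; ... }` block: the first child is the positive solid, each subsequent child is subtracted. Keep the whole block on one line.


difference() { translate([408, 431, 0]) cylinder(h = 524, r = 141); translate([408, 431, 0]) cylinder(h = 524, r = 46); }


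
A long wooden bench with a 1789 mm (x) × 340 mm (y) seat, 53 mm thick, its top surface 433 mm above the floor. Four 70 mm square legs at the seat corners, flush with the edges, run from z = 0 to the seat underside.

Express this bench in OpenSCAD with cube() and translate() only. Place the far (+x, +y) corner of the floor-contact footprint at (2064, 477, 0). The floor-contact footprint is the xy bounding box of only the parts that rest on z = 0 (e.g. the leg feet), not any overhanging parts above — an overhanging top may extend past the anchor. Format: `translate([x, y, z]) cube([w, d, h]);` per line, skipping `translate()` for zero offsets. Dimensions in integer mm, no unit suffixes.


translate([275, 137, 380]) cube([1789, 340, 53]);
translate([275, 137, 0]) cube([70, 70, 380]);
translate([275, 407, 0]) cube([70, 70, 380]);
translate([1994, 137, 0]) cube([70, 70, 380]);
translate([1994, 407, 0]) cube([70, 70, 380]);


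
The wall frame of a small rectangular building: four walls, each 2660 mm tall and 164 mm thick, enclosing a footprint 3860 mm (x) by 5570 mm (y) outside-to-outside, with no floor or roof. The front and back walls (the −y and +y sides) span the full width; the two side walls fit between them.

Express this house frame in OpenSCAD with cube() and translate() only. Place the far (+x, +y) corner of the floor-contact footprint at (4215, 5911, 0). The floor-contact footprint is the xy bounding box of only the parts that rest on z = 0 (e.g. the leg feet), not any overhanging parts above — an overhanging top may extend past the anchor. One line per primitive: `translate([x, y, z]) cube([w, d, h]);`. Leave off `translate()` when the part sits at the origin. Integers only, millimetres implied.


translate([355, 341, 0]) cube([3860, 164, 2660]);
translate([355, 5747, 0]) cube([3860, 164, 2660]);
translate([355, 505, 0]) cube([164, 5242, 2660]);
translate([4051, 505, 0]) cube([164, 5242, 2660]);


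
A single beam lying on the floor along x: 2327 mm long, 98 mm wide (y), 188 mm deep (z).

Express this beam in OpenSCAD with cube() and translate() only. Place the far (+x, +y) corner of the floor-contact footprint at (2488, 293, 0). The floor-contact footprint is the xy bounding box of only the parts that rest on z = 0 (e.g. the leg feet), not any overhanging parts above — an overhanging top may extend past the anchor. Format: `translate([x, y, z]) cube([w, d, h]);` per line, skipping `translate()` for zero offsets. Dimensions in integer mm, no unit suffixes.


translate([161, 195, 0]) cube([2327, 98, 188]);


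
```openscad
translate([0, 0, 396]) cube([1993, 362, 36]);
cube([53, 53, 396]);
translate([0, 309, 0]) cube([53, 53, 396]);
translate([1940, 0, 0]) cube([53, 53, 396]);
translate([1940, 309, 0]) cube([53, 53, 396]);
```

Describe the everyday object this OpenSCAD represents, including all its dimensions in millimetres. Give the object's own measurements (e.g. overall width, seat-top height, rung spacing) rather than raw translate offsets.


A bench: a 1993×362 mm seat slab, 36 mm thick, top at z = 432 mm, on four 53×53 mm square legs flush with the seat corners and standing on z = 0.


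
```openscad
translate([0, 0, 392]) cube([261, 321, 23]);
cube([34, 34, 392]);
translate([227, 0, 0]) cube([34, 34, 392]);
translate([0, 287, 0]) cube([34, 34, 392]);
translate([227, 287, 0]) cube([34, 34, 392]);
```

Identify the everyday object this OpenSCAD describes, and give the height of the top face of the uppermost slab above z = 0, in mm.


A stool. The seat height is 415 mm.

A 261×321×23 slab at z = 392 on four corner posts — a stool. The seat top is 392 + 23 = 415 mm.


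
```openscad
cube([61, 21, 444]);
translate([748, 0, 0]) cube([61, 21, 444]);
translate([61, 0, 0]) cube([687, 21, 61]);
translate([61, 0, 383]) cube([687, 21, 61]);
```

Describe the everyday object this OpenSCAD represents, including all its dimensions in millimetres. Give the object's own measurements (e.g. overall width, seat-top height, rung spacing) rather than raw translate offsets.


A rectangular picture frame lying in the x–z plane (depth along y). The opening is 687 mm wide (x) by 322 mm tall (z), surrounded by a border 61 mm wide on all four sides. The frame is 21 mm deep and is made of two full-height vertical stiles with two horizontal rails fitted between them.


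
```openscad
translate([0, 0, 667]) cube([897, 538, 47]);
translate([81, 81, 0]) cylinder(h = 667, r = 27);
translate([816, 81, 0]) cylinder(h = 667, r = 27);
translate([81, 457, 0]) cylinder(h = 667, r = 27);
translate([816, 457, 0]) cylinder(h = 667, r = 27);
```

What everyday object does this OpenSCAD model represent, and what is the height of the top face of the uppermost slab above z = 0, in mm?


A table. The table height is 714 mm.

A 897×538×47 slab sits at z = 667 on four Ø54 mm round legs — a table. The top surface is at 667 + 47 = 714 mm.


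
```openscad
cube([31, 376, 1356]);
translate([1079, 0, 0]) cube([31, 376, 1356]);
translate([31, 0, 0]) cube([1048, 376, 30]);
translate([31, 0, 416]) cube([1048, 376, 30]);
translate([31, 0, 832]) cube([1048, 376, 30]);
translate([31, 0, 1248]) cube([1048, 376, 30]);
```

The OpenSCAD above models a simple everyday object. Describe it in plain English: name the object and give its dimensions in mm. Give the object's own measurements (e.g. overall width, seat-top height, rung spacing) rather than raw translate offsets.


An open bookshelf. Two side panels, each 31 mm thick, 376 mm deep and 1356 mm tall, stand 1110 mm apart (outside-to-outside). Between them sit 4 shelves, each 30 mm thick and 376 mm deep, spanning the full gap between the sides. The bottom shelf rests on the floor (its underside at z = 0) and the clear gap between one shelf's top and the next shelf's underside is 386 mm.


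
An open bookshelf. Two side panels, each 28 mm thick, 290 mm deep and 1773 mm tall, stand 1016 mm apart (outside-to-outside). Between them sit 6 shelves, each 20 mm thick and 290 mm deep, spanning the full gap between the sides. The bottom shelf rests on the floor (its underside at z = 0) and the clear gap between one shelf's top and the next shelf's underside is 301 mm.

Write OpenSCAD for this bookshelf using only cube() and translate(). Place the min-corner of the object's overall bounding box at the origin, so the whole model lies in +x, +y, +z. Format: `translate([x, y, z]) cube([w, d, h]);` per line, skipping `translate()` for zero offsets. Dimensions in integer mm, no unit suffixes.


cube([28, 290, 1773]);
translate([988, 0, 0]) cube([28, 290, 1773]);
translate([28, 0, 0]) cube([960, 290, 20]);
translate([28, 0, 321]) cube([960, 290, 20]);
translate([28, 0, 642]) cube([960, 290, 20]);
translate([28, 0, 963]) cube([960, 290, 20]);
translate([28, 0, 1284]) cube([960, 290, 20]);
translate([28, 0, 1605]) cube([960, 290, 20]);


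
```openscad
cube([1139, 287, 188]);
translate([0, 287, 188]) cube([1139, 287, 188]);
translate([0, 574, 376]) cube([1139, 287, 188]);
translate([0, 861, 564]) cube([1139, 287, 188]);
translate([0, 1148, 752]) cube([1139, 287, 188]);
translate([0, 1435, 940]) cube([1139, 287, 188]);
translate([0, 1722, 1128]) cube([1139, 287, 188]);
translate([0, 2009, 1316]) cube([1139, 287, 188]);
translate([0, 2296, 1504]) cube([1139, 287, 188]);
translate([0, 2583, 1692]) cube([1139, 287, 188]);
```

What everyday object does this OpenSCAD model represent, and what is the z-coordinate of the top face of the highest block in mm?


A staircase. The total rise is 1880 mm.

10 identical blocks, each offset up and back from the previous — a staircase. Each step is 188 mm tall and there are 10 of them, so the total rise is 10 × 188 = 1880 mm.


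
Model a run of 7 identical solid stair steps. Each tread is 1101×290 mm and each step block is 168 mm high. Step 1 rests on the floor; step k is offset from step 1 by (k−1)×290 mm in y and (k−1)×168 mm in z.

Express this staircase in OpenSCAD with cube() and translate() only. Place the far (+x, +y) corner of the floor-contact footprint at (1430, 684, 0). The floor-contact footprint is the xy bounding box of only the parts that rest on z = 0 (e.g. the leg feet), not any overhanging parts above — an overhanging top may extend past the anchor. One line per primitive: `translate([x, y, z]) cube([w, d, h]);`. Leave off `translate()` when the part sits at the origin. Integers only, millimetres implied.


translate([329, 394, 0]) cube([1101, 290, 168]);
translate([329, 684, 168]) cube([1101, 290, 168]);
translate([329, 974, 336]) cube([1101, 290, 168]);
translate([329, 1264, 504]) cube([1101, 290, 168]);
translate([329, 1554, 672]) cube([1101, 290, 168]);
translate([329, 1844, 840]) cube([1101, 290, 168]);
translate([329, 2134, 1008]) cube([1101, 290, 168]);


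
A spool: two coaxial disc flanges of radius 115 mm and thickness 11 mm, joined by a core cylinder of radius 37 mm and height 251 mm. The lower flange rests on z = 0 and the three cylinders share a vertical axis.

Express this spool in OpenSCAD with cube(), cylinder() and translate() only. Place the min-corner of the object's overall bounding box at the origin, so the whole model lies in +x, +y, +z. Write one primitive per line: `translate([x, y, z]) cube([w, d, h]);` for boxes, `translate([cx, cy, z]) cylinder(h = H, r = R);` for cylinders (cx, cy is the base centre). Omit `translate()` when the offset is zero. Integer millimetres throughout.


translate([115, 115, 0]) cylinder(h = 11, r = 115);
translate([115, 115, 11]) cylinder(h = 251, r = 37);
translate([115, 115, 262]) cylinder(h = 11, r = 115);


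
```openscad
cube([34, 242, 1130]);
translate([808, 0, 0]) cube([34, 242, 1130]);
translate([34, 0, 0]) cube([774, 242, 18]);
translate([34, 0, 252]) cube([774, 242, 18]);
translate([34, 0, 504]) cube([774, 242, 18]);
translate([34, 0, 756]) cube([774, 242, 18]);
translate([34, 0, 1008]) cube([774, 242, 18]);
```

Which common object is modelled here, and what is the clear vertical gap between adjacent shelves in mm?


A bookshelf. The clear shelf gap is 234 mm.

Two tall side panels with 5 horizontal boards between them — a bookshelf. The first two shelf undersides are at z = 0 and z = 252; with shelf thickness 18, the clear gap is 252 − 0 − 18 = 234 mm.


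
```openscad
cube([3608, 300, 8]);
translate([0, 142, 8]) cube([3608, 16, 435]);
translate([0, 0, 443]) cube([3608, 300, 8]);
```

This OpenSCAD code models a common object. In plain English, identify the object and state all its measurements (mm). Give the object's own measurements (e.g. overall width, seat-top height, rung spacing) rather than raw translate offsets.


An I-beam lying along x, 3608 mm long. Overall section height 451 mm. Two flanges 300 mm wide (y) and 8 mm thick, one on the floor and one at the top; a web 16 mm thick runs between them, centred on the flange width.


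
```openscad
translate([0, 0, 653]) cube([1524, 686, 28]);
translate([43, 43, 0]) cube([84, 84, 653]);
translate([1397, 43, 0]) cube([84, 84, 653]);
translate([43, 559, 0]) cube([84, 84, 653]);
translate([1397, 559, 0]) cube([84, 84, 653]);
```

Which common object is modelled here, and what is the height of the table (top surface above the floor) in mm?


A table. The table height is 681 mm.

A 1524×686×28 slab sits at z = 653 on four 84 mm square posts — a table. The top surface is at 653 + 28 = 681 mm.


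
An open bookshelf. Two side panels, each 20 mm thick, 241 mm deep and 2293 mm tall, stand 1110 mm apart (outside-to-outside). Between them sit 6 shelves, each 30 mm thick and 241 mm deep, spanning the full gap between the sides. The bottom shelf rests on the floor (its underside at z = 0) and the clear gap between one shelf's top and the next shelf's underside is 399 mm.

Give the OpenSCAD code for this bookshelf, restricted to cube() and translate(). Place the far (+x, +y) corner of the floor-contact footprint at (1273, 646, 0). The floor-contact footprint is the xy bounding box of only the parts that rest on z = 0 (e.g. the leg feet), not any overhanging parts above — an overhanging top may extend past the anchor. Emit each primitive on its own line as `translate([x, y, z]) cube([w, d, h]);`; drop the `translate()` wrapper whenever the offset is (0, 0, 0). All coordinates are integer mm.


translate([163, 405, 0]) cube([20, 241, 2293]);
translate([1253, 405, 0]) cube([20, 241, 2293]);
translate([183, 405, 0]) cube([1070, 241, 30]);
translate([183, 405, 429]) cube([1070, 241, 30]);
translate([183, 405, 858]) cube([1070, 241, 30]);
translate([183, 405, 1287]) cube([1070, 241, 30]);
translate([183, 405, 1716]) cube([1070, 241, 30]);
translate([183, 405, 2145]) cube([1070, 241, 30]);


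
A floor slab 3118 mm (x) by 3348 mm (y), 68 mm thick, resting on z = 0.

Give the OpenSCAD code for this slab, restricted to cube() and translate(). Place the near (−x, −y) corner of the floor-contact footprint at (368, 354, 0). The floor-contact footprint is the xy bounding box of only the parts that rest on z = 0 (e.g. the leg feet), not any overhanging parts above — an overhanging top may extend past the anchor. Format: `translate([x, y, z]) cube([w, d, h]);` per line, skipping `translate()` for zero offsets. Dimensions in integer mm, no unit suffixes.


translate([368, 354, 0]) cube([3118, 3348, 68]);


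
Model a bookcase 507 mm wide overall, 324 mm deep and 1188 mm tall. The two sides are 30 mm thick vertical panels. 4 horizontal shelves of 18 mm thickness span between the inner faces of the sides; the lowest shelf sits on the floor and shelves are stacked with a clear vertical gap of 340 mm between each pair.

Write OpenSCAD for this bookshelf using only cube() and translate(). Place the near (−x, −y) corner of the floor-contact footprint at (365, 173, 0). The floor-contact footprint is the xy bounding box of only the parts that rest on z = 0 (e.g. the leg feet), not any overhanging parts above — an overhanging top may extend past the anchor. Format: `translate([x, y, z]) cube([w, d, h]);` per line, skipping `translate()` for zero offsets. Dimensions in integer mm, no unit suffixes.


translate([365, 173, 0]) cube([30, 324, 1188]);
translate([842, 173, 0]) cube([30, 324, 1188]);
translate([395, 173, 0]) cube([447, 324, 18]);
translate([395, 173, 358]) cube([447, 324, 18]);
translate([395, 173, 716]) cube([447, 324, 18]);
translate([395, 173, 1074]) cube([447, 324, 18]);


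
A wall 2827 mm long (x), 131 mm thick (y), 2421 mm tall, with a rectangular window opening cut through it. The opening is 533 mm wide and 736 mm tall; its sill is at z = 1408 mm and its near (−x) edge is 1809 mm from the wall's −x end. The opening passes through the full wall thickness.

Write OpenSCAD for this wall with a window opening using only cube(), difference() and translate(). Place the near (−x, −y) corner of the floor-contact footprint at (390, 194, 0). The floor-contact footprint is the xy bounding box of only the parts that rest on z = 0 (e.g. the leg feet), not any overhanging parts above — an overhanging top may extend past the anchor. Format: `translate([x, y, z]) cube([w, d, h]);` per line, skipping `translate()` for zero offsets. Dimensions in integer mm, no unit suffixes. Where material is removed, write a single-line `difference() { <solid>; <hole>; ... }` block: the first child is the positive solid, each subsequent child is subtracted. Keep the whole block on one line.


difference() { translate([390, 194, 0]) cube([2827, 131, 2421]); translate([2199, 194, 1408]) cube([533, 131, 736]); }
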